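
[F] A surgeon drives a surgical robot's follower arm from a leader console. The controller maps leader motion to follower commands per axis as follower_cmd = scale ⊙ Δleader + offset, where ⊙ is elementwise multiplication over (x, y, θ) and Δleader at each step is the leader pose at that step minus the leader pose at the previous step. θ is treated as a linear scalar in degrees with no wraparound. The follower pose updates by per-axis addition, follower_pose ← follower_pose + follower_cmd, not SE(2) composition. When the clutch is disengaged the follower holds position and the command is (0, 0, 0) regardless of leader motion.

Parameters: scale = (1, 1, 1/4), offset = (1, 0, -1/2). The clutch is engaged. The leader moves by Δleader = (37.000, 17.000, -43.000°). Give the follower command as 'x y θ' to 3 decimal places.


axis x: 1·37.000 + 1 = 38.000
axis y: 1·17.000 + 0 = 17.000
axis θ: 1/4·-43.000 + -1/2 = -11.250

38.000 17.000 -11.250


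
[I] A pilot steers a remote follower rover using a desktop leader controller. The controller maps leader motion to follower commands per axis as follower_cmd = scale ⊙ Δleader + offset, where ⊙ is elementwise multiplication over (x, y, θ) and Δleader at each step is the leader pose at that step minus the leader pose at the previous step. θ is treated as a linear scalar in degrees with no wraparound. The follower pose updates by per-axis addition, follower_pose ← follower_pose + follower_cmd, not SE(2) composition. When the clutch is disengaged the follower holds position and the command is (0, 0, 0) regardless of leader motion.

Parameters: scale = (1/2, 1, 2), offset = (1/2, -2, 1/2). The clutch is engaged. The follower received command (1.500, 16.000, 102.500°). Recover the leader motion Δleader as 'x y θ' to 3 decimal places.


2.000 18.000 51.000

axis x: (1.500 − 1/2) / (1/2) = 2.000
axis y: (16.000 − -2) / (1) = 18.000
axis θ: (102.500 − 1/2) / (2) = 51.000


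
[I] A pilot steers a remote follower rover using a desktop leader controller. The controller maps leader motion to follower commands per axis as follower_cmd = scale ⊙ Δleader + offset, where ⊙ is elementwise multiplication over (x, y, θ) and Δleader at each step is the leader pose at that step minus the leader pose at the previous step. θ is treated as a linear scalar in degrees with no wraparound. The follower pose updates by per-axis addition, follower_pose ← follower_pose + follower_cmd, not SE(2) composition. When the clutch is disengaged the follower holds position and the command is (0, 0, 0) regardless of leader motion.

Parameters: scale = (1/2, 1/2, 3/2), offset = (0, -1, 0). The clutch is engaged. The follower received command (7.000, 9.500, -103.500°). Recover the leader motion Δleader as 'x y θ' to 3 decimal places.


14.000 21.000 -69.000

axis x: (7.000 − 0) / (1/2) = 14.000
axis y: (9.500 − -1) / (1/2) = 21.000
axis θ: (-103.500 − 0) / (3/2) = -69.000


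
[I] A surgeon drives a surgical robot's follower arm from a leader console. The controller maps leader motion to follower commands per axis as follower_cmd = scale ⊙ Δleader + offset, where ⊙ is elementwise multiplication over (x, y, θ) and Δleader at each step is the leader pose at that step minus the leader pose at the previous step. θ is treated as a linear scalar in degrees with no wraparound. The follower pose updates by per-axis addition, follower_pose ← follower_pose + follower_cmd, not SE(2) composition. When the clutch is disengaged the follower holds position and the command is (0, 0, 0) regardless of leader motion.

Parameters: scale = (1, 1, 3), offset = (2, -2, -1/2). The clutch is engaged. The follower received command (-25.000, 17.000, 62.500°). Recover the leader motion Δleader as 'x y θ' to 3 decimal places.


-27.000 19.000 21.000

axis x: (-25.000 − 2) / (1) = -27.000
axis y: (17.000 − -2) / (1) = 19.000
axis θ: (62.500 − -1/2) / (3) = 21.000


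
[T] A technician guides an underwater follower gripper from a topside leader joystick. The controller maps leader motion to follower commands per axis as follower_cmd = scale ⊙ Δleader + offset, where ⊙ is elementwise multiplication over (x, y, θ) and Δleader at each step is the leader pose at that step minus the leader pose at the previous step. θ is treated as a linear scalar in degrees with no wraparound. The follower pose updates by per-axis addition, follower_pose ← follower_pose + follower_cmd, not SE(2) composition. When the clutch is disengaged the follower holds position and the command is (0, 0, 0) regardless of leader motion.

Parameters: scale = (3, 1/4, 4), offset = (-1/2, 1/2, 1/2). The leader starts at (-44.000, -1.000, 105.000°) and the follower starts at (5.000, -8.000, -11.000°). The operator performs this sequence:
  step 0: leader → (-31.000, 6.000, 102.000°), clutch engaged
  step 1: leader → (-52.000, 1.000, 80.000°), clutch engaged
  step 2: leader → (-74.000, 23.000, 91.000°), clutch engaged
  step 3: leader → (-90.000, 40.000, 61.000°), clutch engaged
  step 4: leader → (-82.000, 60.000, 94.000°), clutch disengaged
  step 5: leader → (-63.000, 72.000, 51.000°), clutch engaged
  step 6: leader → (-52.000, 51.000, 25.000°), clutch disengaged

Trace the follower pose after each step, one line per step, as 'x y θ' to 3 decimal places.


43.500 -5.750 -22.500
-20.000 -6.500 -110.000
-86.500 -0.500 -65.500
-135.000 4.250 -185.000
-135.000 4.250 -185.000
-78.500 7.750 -356.500
-78.500 7.750 -356.500

step 0: Δleader=(13.000, 7.000, -3.000°), engaged; cmd=(38.500, 2.250, -11.500°) → follower=(43.500, -5.750, -22.500°)
step 1: Δleader=(-21.000, -5.000, -22.000°), engaged; cmd=(-63.500, -0.750, -87.500°) → follower=(-20.000, -6.500, -110.000°)
step 2: Δleader=(-22.000, 22.000, 11.000°), engaged; cmd=(-66.500, 6.000, 44.500°) → follower=(-86.500, -0.500, -65.500°)
step 3: Δleader=(-16.000, 17.000, -30.000°), engaged; cmd=(-48.500, 4.750, -119.500°) → follower=(-135.000, 4.250, -185.000°)
step 4: Δleader=(8.000, 20.000, 33.000°), disengaged; cmd=(0,0,0) → follower holds at (-135.000, 4.250, -185.000°)
step 5: Δleader=(19.000, 12.000, -43.000°), engaged; cmd=(56.500, 3.500, -171.500°) → follower=(-78.500, 7.750, -356.500°)
step 6: Δleader=(11.000, -21.000, -26.000°), disengaged; cmd=(0,0,0) → follower holds at (-78.500, 7.750, -356.500°)


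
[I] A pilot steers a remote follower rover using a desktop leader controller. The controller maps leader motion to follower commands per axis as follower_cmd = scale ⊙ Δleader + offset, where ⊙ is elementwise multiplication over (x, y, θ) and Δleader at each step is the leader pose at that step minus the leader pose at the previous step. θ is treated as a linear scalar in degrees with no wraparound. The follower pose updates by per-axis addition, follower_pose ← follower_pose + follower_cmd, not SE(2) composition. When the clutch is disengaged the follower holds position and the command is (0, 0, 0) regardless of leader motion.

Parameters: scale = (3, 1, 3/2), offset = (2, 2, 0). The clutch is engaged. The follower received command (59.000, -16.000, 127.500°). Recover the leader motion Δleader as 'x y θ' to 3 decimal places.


axis x: (59.000 − 2) / (3) = 19.000
axis y: (-16.000 − 2) / (1) = -18.000
axis θ: (127.500 − 0) / (3/2) = 85.000

19.000 -18.000 85.000


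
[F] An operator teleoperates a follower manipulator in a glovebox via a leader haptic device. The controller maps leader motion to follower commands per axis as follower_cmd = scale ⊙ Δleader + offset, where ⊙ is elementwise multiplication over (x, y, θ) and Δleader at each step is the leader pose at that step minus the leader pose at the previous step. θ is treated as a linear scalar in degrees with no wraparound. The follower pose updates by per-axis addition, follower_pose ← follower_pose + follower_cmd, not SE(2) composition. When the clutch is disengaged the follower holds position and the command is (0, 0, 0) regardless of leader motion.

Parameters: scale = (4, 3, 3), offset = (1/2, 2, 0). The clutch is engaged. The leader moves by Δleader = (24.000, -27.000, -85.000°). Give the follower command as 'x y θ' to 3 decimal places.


96.500 -79.000 -255.000

axis x: 4·24.000 + 1/2 = 96.500
axis y: 3·-27.000 + 2 = -79.000
axis θ: 3·-85.000 + 0 = -255.000


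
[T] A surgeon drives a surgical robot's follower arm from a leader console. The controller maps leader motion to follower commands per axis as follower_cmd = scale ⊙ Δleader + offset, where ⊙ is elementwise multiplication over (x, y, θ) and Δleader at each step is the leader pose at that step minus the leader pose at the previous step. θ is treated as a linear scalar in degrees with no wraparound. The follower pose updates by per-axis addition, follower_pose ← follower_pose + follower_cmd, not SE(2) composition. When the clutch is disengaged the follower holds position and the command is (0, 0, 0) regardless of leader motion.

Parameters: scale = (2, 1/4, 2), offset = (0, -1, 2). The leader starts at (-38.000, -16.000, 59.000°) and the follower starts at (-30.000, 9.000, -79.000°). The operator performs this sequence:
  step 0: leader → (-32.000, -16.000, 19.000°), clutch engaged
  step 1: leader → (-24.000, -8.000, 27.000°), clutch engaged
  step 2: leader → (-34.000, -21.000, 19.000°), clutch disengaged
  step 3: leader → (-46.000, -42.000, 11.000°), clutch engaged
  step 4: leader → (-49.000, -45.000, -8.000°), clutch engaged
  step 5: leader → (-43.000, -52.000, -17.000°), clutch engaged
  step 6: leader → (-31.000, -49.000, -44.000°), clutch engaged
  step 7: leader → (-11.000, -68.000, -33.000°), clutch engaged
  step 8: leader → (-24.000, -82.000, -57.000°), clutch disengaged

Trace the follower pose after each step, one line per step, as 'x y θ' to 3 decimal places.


-18.000 8.000 -157.000
-2.000 9.000 -139.000
-2.000 9.000 -139.000
-26.000 2.750 -153.000
-32.000 1.000 -189.000
-20.000 -1.750 -205.000
4.000 -2.000 -257.000
44.000 -7.750 -233.000
44.000 -7.750 -233.000

step 0: Δleader=(6.000, 0.000, -40.000°), engaged; cmd=(12.000, -1.000, -78.000°) → follower=(-18.000, 8.000, -157.000°)
step 1: Δleader=(8.000, 8.000, 8.000°), engaged; cmd=(16.000, 1.000, 18.000°) → follower=(-2.000, 9.000, -139.000°)
step 2: Δleader=(-10.000, -13.000, -8.000°), disengaged; cmd=(0,0,0) → follower holds at (-2.000, 9.000, -139.000°)
step 3: Δleader=(-12.000, -21.000, -8.000°), engaged; cmd=(-24.000, -6.250, -14.000°) → follower=(-26.000, 2.750, -153.000°)
step 4: Δleader=(-3.000, -3.000, -19.000°), engaged; cmd=(-6.000, -1.750, -36.000°) → follower=(-32.000, 1.000, -189.000°)
step 5: Δleader=(6.000, -7.000, -9.000°), engaged; cmd=(12.000, -2.750, -16.000°) → follower=(-20.000, -1.750, -205.000°)
step 6: Δleader=(12.000, 3.000, -27.000°), engaged; cmd=(24.000, -0.250, -52.000°) → follower=(4.000, -2.000, -257.000°)
step 7: Δleader=(20.000, -19.000, 11.000°), engaged; cmd=(40.000, -5.750, 24.000°) → follower=(44.000, -7.750, -233.000°)
step 8: Δleader=(-13.000, -14.000, -24.000°), disengaged; cmd=(0,0,0) → follower holds at (44.000, -7.750, -233.000°)


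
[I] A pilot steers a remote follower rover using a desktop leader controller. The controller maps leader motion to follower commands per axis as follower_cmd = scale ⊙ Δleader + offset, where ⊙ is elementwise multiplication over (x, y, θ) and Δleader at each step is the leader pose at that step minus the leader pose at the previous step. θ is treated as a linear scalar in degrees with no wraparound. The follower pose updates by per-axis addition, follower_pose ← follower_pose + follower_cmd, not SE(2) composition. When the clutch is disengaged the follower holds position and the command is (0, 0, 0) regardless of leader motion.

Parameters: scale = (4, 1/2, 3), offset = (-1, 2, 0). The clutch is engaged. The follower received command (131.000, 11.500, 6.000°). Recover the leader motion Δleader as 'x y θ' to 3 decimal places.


axis x: (131.000 − -1) / (4) = 33.000
axis y: (11.500 − 2) / (1/2) = 19.000
axis θ: (6.000 − 0) / (3) = 2.000

33.000 19.000 2.000


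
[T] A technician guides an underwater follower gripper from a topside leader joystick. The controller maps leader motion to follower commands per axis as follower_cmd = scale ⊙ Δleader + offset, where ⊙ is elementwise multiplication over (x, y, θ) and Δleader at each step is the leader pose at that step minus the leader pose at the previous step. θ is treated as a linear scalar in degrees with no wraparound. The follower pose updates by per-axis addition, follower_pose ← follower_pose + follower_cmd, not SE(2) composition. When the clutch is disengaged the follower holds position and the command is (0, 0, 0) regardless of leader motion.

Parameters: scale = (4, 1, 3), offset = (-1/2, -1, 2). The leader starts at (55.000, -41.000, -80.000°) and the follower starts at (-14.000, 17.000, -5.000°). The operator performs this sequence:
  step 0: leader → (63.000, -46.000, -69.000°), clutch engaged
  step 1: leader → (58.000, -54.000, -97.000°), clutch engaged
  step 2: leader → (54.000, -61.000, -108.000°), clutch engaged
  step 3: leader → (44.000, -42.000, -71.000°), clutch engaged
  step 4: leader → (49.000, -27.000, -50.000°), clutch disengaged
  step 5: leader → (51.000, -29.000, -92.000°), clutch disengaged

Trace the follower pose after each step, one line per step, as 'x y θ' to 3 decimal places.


17.500 11.000 30.000
-3.000 2.000 -52.000
-19.500 -6.000 -83.000
-60.000 12.000 30.000
-60.000 12.000 30.000
-60.000 12.000 30.000

step 0: Δleader=(8.000, -5.000, 11.000°), engaged; cmd=(31.500, -6.000, 35.000°) → follower=(17.500, 11.000, 30.000°)
step 1: Δleader=(-5.000, -8.000, -28.000°), engaged; cmd=(-20.500, -9.000, -82.000°) → follower=(-3.000, 2.000, -52.000°)
step 2: Δleader=(-4.000, -7.000, -11.000°), engaged; cmd=(-16.500, -8.000, -31.000°) → follower=(-19.500, -6.000, -83.000°)
step 3: Δleader=(-10.000, 19.000, 37.000°), engaged; cmd=(-40.500, 18.000, 113.000°) → follower=(-60.000, 12.000, 30.000°)
step 4: Δleader=(5.000, 15.000, 21.000°), disengaged; cmd=(0,0,0) → follower holds at (-60.000, 12.000, 30.000°)
step 5: Δleader=(2.000, -2.000, -42.000°), disengaged; cmd=(0,0,0) → follower holds at (-60.000, 12.000, 30.000°)


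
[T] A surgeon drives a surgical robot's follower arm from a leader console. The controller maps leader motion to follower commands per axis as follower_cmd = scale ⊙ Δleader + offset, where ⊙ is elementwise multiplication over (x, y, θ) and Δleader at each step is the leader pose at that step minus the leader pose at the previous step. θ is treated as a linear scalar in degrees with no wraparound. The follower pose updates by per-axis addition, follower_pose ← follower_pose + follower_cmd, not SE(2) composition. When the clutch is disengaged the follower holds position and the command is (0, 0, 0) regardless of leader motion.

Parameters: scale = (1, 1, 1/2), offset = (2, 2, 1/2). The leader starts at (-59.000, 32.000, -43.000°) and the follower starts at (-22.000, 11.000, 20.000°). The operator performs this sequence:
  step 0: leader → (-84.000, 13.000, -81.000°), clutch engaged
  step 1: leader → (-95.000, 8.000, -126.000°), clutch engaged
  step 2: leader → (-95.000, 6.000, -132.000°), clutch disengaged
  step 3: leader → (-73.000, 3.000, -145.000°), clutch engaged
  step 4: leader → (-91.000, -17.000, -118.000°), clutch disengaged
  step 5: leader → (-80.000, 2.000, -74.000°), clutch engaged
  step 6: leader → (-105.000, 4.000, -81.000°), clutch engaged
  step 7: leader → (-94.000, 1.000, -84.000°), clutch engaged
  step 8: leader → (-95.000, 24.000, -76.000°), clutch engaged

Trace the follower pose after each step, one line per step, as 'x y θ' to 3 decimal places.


-45.000 -6.000 1.500
-54.000 -9.000 -20.500
-54.000 -9.000 -20.500
-30.000 -10.000 -26.500
-30.000 -10.000 -26.500
-17.000 11.000 -4.000
-40.000 15.000 -7.000
-27.000 14.000 -8.000
-26.000 39.000 -3.500

step 0: Δleader=(-25.000, -19.000, -38.000°), engaged; cmd=(-23.000, -17.000, -18.500°) → follower=(-45.000, -6.000, 1.500°)
step 1: Δleader=(-11.000, -5.000, -45.000°), engaged; cmd=(-9.000, -3.000, -22.000°) → follower=(-54.000, -9.000, -20.500°)
step 2: Δleader=(0.000, -2.000, -6.000°), disengaged; cmd=(0,0,0) → follower holds at (-54.000, -9.000, -20.500°)
step 3: Δleader=(22.000, -3.000, -13.000°), engaged; cmd=(24.000, -1.000, -6.000°) → follower=(-30.000, -10.000, -26.500°)
step 4: Δleader=(-18.000, -20.000, 27.000°), disengaged; cmd=(0,0,0) → follower holds at (-30.000, -10.000, -26.500°)
step 5: Δleader=(11.000, 19.000, 44.000°), engaged; cmd=(13.000, 21.000, 22.500°) → follower=(-17.000, 11.000, -4.000°)
step 6: Δleader=(-25.000, 2.000, -7.000°), engaged; cmd=(-23.000, 4.000, -3.000°) → follower=(-40.000, 15.000, -7.000°)
step 7: Δleader=(11.000, -3.000, -3.000°), engaged; cmd=(13.000, -1.000, -1.000°) → follower=(-27.000, 14.000, -8.000°)
step 8: Δleader=(-1.000, 23.000, 8.000°), engaged; cmd=(1.000, 25.000, 4.500°) → follower=(-26.000, 39.000, -3.500°)


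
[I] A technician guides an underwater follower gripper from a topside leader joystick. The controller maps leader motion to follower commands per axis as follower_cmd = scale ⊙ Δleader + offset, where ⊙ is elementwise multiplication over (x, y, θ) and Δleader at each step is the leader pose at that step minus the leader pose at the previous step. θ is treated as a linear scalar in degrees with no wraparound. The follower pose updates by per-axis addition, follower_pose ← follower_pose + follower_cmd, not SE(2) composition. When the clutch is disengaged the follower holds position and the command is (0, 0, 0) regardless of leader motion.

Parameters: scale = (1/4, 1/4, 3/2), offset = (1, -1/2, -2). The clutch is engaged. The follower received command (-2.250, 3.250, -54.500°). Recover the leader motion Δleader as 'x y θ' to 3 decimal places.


-13.000 15.000 -35.000

axis x: (-2.250 − 1) / (1/4) = -13.000
axis y: (3.250 − -1/2) / (1/4) = 15.000
axis θ: (-54.500 − -2) / (3/2) = -35.000


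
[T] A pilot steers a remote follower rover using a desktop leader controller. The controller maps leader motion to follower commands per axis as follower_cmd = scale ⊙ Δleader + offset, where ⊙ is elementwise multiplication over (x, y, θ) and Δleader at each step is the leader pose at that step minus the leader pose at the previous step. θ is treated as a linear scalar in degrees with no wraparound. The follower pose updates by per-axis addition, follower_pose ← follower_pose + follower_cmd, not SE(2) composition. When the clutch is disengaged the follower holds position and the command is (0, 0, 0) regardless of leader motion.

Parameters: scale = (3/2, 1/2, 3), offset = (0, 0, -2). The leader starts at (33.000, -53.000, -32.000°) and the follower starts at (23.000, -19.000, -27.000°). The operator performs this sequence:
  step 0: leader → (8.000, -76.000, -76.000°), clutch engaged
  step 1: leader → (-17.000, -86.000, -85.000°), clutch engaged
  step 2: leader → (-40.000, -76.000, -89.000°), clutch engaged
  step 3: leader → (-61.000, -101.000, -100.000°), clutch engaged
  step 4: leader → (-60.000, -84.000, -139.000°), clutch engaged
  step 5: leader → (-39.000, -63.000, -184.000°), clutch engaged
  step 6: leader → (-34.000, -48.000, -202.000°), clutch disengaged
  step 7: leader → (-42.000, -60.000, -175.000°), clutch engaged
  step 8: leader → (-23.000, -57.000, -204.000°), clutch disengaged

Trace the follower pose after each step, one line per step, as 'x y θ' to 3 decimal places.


-14.500 -30.500 -161.000
-52.000 -35.500 -190.000
-86.500 -30.500 -204.000
-118.000 -43.000 -239.000
-116.500 -34.500 -358.000
-85.000 -24.000 -495.000
-85.000 -24.000 -495.000
-97.000 -30.000 -416.000
-97.000 -30.000 -416.000

step 0: Δleader=(-25.000, -23.000, -44.000°), engaged; cmd=(-37.500, -11.500, -134.000°) → follower=(-14.500, -30.500, -161.000°)
step 1: Δleader=(-25.000, -10.000, -9.000°), engaged; cmd=(-37.500, -5.000, -29.000°) → follower=(-52.000, -35.500, -190.000°)
step 2: Δleader=(-23.000, 10.000, -4.000°), engaged; cmd=(-34.500, 5.000, -14.000°) → follower=(-86.500, -30.500, -204.000°)
step 3: Δleader=(-21.000, -25.000, -11.000°), engaged; cmd=(-31.500, -12.500, -35.000°) → follower=(-118.000, -43.000, -239.000°)
step 4: Δleader=(1.000, 17.000, -39.000°), engaged; cmd=(1.500, 8.500, -119.000°) → follower=(-116.500, -34.500, -358.000°)
step 5: Δleader=(21.000, 21.000, -45.000°), engaged; cmd=(31.500, 10.500, -137.000°) → follower=(-85.000, -24.000, -495.000°)
step 6: Δleader=(5.000, 15.000, -18.000°), disengaged; cmd=(0,0,0) → follower holds at (-85.000, -24.000, -495.000°)
step 7: Δleader=(-8.000, -12.000, 27.000°), engaged; cmd=(-12.000, -6.000, 79.000°) → follower=(-97.000, -30.000, -416.000°)
step 8: Δleader=(19.000, 3.000, -29.000°), disengaged; cmd=(0,0,0) → follower holds at (-97.000, -30.000, -416.000°)


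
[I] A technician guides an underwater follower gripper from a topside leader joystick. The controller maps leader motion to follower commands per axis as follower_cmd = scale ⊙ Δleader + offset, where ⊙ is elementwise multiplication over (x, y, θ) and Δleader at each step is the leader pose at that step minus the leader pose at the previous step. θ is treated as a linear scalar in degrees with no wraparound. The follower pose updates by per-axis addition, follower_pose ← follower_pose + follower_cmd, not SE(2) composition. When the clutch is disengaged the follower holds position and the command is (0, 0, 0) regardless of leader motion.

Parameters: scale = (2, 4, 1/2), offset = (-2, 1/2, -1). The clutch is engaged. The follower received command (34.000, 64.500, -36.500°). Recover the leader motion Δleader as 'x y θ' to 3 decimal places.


axis x: (34.000 − -2) / (2) = 18.000
axis y: (64.500 − 1/2) / (4) = 16.000
axis θ: (-36.500 − -1) / (1/2) = -71.000

18.000 16.000 -71.000


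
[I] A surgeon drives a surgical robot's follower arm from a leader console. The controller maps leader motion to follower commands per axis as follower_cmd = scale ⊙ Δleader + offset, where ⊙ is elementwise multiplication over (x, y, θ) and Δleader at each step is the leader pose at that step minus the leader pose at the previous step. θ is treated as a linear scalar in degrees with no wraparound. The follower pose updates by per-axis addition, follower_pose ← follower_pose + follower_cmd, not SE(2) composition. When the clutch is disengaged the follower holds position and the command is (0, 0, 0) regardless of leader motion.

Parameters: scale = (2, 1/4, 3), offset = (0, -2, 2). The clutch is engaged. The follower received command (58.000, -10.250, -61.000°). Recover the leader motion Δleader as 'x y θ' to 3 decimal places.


29.000 -33.000 -21.000

axis x: (58.000 − 0) / (2) = 29.000
axis y: (-10.250 − -2) / (1/4) = -33.000
axis θ: (-61.000 − 2) / (3) = -21.000


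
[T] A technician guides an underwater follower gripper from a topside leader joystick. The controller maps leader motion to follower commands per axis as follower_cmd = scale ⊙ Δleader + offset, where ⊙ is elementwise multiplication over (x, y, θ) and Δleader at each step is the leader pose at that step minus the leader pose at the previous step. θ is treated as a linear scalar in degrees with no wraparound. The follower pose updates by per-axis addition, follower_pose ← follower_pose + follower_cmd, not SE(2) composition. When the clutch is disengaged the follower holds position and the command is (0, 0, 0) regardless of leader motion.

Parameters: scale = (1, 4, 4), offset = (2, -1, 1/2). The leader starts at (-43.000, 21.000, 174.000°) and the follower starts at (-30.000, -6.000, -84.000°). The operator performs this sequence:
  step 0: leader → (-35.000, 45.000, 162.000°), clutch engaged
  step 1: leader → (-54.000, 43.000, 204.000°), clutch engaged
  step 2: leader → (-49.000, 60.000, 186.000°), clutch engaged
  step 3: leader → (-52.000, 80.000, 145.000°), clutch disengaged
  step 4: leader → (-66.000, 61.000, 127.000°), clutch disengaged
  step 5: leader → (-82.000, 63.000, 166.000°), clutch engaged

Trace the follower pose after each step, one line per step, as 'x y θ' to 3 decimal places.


step 0: Δleader=(8.000, 24.000, -12.000°), engaged; cmd=(10.000, 95.000, -47.500°) → follower=(-20.000, 89.000, -131.500°)
step 1: Δleader=(-19.000, -2.000, 42.000°), engaged; cmd=(-17.000, -9.000, 168.500°) → follower=(-37.000, 80.000, 37.000°)
step 2: Δleader=(5.000, 17.000, -18.000°), engaged; cmd=(7.000, 67.000, -71.500°) → follower=(-30.000, 147.000, -34.500°)
step 3: Δleader=(-3.000, 20.000, -41.000°), disengaged; cmd=(0,0,0) → follower holds at (-30.000, 147.000, -34.500°)
step 4: Δleader=(-14.000, -19.000, -18.000°), disengaged; cmd=(0,0,0) → follower holds at (-30.000, 147.000, -34.500°)
step 5: Δleader=(-16.000, 2.000, 39.000°), engaged; cmd=(-14.000, 7.000, 156.500°) → follower=(-44.000, 154.000, 122.000°)

-20.000 89.000 -131.500
-37.000 80.000 37.000
-30.000 147.000 -34.500
-30.000 147.000 -34.500
-30.000 147.000 -34.500
-44.000 154.000 122.000


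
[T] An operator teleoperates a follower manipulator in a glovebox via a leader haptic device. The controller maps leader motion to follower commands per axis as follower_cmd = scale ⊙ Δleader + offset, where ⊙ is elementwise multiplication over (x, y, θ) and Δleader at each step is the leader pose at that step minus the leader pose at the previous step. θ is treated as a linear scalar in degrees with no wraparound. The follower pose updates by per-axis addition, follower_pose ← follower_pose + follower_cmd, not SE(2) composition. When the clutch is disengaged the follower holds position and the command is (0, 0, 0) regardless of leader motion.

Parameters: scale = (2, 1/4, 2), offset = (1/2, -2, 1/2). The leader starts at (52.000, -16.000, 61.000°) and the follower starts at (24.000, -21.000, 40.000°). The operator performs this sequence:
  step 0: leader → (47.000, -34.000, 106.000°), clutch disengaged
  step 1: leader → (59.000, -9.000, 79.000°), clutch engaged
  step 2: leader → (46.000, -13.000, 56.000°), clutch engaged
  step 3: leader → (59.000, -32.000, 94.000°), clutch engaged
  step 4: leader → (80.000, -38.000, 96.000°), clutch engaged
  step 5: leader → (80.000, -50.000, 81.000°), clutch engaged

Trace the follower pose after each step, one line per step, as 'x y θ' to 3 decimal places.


step 0: Δleader=(-5.000, -18.000, 45.000°), disengaged; cmd=(0,0,0) → follower holds at (24.000, -21.000, 40.000°)
step 1: Δleader=(12.000, 25.000, -27.000°), engaged; cmd=(24.500, 4.250, -53.500°) → follower=(48.500, -16.750, -13.500°)
step 2: Δleader=(-13.000, -4.000, -23.000°), engaged; cmd=(-25.500, -3.000, -45.500°) → follower=(23.000, -19.750, -59.000°)
step 3: Δleader=(13.000, -19.000, 38.000°), engaged; cmd=(26.500, -6.750, 76.500°) → follower=(49.500, -26.500, 17.500°)
step 4: Δleader=(21.000, -6.000, 2.000°), engaged; cmd=(42.500, -3.500, 4.500°) → follower=(92.000, -30.000, 22.000°)
step 5: Δleader=(0.000, -12.000, -15.000°), engaged; cmd=(0.500, -5.000, -29.500°) → follower=(92.500, -35.000, -7.500°)

24.000 -21.000 40.000
48.500 -16.750 -13.500
23.000 -19.750 -59.000
49.500 -26.500 17.500
92.000 -30.000 22.000
92.500 -35.000 -7.500


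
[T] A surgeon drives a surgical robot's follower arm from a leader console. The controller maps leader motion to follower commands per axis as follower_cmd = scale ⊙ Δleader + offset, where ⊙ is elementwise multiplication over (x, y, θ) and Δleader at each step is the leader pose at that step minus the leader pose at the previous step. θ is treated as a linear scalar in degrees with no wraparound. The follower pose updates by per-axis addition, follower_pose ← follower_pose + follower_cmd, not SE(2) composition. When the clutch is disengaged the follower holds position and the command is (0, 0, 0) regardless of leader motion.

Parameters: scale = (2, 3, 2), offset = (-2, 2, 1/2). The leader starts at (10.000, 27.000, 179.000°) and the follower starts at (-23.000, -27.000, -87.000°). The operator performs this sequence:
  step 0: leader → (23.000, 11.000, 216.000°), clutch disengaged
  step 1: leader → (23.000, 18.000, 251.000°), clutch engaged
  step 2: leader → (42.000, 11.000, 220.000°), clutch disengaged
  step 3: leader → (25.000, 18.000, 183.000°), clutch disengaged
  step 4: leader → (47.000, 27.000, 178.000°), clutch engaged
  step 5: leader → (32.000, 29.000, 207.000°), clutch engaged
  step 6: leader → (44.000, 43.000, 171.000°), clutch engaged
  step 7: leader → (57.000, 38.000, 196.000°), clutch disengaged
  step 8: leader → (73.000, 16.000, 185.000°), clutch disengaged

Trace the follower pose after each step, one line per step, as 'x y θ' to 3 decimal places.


step 0: Δleader=(13.000, -16.000, 37.000°), disengaged; cmd=(0,0,0) → follower holds at (-23.000, -27.000, -87.000°)
step 1: Δleader=(0.000, 7.000, 35.000°), engaged; cmd=(-2.000, 23.000, 70.500°) → follower=(-25.000, -4.000, -16.500°)
step 2: Δleader=(19.000, -7.000, -31.000°), disengaged; cmd=(0,0,0) → follower holds at (-25.000, -4.000, -16.500°)
step 3: Δleader=(-17.000, 7.000, -37.000°), disengaged; cmd=(0,0,0) → follower holds at (-25.000, -4.000, -16.500°)
step 4: Δleader=(22.000, 9.000, -5.000°), engaged; cmd=(42.000, 29.000, -9.500°) → follower=(17.000, 25.000, -26.000°)
step 5: Δleader=(-15.000, 2.000, 29.000°), engaged; cmd=(-32.000, 8.000, 58.500°) → follower=(-15.000, 33.000, 32.500°)
step 6: Δleader=(12.000, 14.000, -36.000°), engaged; cmd=(22.000, 44.000, -71.500°) → follower=(7.000, 77.000, -39.000°)
step 7: Δleader=(13.000, -5.000, 25.000°), disengaged; cmd=(0,0,0) → follower holds at (7.000, 77.000, -39.000°)
step 8: Δleader=(16.000, -22.000, -11.000°), disengaged; cmd=(0,0,0) → follower holds at (7.000, 77.000, -39.000°)

-23.000 -27.000 -87.000
-25.000 -4.000 -16.500
-25.000 -4.000 -16.500
-25.000 -4.000 -16.500
17.000 25.000 -26.000
-15.000 33.000 32.500
7.000 77.000 -39.000
7.000 77.000 -39.000
7.000 77.000 -39.000


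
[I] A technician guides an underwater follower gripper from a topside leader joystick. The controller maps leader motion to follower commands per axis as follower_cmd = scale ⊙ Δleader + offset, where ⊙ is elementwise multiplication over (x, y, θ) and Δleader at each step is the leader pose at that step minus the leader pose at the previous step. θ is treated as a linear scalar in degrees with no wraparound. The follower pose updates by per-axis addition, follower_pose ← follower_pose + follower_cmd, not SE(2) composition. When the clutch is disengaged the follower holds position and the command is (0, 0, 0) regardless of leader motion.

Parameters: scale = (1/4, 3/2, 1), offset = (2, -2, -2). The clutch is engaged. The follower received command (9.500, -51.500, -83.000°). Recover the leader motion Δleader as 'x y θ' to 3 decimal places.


30.000 -33.000 -81.000

axis x: (9.500 − 2) / (1/4) = 30.000
axis y: (-51.500 − -2) / (3/2) = -33.000
axis θ: (-83.000 − -2) / (1) = -81.000


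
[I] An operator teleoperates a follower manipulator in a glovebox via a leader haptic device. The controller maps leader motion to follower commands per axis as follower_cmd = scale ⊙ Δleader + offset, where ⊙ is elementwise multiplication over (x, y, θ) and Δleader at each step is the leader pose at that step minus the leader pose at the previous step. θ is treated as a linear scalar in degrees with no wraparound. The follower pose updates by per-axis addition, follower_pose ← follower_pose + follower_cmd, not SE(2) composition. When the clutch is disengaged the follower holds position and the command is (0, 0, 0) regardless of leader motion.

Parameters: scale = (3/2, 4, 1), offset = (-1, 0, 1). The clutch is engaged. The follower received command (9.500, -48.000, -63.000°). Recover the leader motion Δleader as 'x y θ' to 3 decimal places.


axis x: (9.500 − -1) / (3/2) = 7.000
axis y: (-48.000 − 0) / (4) = -12.000
axis θ: (-63.000 − 1) / (1) = -64.000

7.000 -12.000 -64.000


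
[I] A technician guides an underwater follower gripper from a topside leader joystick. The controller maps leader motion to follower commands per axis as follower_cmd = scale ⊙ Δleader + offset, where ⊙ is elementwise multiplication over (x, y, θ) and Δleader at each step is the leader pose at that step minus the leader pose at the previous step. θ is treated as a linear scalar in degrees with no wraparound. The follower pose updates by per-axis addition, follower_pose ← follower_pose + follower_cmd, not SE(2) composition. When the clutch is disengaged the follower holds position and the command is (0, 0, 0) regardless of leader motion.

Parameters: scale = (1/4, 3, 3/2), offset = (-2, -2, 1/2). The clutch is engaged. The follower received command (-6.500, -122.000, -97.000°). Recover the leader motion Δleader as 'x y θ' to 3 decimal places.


axis x: (-6.500 − -2) / (1/4) = -18.000
axis y: (-122.000 − -2) / (3) = -40.000
axis θ: (-97.000 − 1/2) / (3/2) = -65.000

-18.000 -40.000 -65.000


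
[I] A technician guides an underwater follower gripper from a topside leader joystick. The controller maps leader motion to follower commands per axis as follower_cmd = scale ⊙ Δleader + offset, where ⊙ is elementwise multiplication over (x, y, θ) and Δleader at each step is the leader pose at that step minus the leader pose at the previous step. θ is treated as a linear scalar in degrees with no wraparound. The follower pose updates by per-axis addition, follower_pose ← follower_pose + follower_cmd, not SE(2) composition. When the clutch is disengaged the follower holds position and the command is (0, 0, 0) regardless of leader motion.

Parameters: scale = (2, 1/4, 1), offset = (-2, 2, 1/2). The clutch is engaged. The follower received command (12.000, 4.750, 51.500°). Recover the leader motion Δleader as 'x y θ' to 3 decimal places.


7.000 11.000 51.000

axis x: (12.000 − -2) / (2) = 7.000
axis y: (4.750 − 2) / (1/4) = 11.000
axis θ: (51.500 − 1/2) / (1) = 51.000


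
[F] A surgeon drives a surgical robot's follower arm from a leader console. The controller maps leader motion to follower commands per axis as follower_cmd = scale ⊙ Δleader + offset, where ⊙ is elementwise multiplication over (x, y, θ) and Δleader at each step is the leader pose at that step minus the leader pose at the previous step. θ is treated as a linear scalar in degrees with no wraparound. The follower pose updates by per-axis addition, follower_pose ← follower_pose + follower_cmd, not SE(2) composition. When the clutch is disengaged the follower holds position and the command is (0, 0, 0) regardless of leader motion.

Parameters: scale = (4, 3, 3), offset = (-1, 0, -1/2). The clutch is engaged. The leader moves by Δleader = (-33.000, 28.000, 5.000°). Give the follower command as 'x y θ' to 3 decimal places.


axis x: 4·-33.000 + -1 = -133.000
axis y: 3·28.000 + 0 = 84.000
axis θ: 3·5.000 + -1/2 = 14.500

-133.000 84.000 14.500


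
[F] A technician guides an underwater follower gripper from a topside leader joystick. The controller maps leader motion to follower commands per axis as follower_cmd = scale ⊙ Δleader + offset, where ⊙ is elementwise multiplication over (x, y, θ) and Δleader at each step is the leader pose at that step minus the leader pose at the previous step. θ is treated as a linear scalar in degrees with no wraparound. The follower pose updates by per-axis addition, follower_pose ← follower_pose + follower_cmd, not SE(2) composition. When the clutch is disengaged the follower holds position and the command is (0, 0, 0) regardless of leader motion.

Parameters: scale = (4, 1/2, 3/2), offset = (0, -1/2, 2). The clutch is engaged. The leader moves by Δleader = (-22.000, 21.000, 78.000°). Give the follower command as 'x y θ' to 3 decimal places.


-88.000 10.000 119.000

axis x: 4·-22.000 + 0 = -88.000
axis y: 1/2·21.000 + -1/2 = 10.000
axis θ: 3/2·78.000 + 2 = 119.000


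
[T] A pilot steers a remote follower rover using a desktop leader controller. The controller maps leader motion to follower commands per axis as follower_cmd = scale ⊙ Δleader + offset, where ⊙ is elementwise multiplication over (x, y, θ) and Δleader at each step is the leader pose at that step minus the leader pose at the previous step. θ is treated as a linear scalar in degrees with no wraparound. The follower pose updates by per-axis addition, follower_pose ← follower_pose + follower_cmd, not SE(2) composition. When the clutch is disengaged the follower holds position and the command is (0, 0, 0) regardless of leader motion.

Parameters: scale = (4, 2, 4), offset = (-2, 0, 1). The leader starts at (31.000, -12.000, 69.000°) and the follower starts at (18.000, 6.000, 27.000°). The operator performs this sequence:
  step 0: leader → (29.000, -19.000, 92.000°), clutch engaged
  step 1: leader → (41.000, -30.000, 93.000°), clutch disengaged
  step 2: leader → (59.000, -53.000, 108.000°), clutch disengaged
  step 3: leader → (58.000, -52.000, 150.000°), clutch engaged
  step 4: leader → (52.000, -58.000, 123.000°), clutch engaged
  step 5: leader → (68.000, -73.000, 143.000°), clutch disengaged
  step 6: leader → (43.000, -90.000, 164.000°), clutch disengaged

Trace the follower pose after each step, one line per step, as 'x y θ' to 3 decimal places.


8.000 -8.000 120.000
8.000 -8.000 120.000
8.000 -8.000 120.000
2.000 -6.000 289.000
-24.000 -18.000 182.000
-24.000 -18.000 182.000
-24.000 -18.000 182.000

step 0: Δleader=(-2.000, -7.000, 23.000°), engaged; cmd=(-10.000, -14.000, 93.000°) → follower=(8.000, -8.000, 120.000°)
step 1: Δleader=(12.000, -11.000, 1.000°), disengaged; cmd=(0,0,0) → follower holds at (8.000, -8.000, 120.000°)
step 2: Δleader=(18.000, -23.000, 15.000°), disengaged; cmd=(0,0,0) → follower holds at (8.000, -8.000, 120.000°)
step 3: Δleader=(-1.000, 1.000, 42.000°), engaged; cmd=(-6.000, 2.000, 169.000°) → follower=(2.000, -6.000, 289.000°)
step 4: Δleader=(-6.000, -6.000, -27.000°), engaged; cmd=(-26.000, -12.000, -107.000°) → follower=(-24.000, -18.000, 182.000°)
step 5: Δleader=(16.000, -15.000, 20.000°), disengaged; cmd=(0,0,0) → follower holds at (-24.000, -18.000, 182.000°)
step 6: Δleader=(-25.000, -17.000, 21.000°), disengaged; cmd=(0,0,0) → follower holds at (-24.000, -18.000, 182.000°)


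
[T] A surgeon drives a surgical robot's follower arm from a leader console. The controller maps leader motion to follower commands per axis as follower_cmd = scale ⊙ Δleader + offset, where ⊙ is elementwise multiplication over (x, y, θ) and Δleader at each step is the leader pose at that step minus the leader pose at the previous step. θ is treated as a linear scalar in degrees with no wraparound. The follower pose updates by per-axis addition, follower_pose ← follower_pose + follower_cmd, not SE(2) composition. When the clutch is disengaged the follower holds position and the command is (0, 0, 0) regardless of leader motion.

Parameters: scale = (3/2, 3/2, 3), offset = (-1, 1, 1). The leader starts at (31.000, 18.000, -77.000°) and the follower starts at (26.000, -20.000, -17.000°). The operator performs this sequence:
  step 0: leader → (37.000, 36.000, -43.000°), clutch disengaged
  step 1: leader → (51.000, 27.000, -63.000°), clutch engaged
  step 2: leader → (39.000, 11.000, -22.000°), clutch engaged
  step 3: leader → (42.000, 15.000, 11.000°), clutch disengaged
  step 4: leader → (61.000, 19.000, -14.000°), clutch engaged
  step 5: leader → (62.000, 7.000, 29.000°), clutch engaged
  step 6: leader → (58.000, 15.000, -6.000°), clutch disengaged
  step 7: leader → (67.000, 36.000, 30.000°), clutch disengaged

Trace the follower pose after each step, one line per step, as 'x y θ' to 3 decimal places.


step 0: Δleader=(6.000, 18.000, 34.000°), disengaged; cmd=(0,0,0) → follower holds at (26.000, -20.000, -17.000°)
step 1: Δleader=(14.000, -9.000, -20.000°), engaged; cmd=(20.000, -12.500, -59.000°) → follower=(46.000, -32.500, -76.000°)
step 2: Δleader=(-12.000, -16.000, 41.000°), engaged; cmd=(-19.000, -23.000, 124.000°) → follower=(27.000, -55.500, 48.000°)
step 3: Δleader=(3.000, 4.000, 33.000°), disengaged; cmd=(0,0,0) → follower holds at (27.000, -55.500, 48.000°)
step 4: Δleader=(19.000, 4.000, -25.000°), engaged; cmd=(27.500, 7.000, -74.000°) → follower=(54.500, -48.500, -26.000°)
step 5: Δleader=(1.000, -12.000, 43.000°), engaged; cmd=(0.500, -17.000, 130.000°) → follower=(55.000, -65.500, 104.000°)
step 6: Δleader=(-4.000, 8.000, -35.000°), disengaged; cmd=(0,0,0) → follower holds at (55.000, -65.500, 104.000°)
step 7: Δleader=(9.000, 21.000, 36.000°), disengaged; cmd=(0,0,0) → follower holds at (55.000, -65.500, 104.000°)

26.000 -20.000 -17.000
46.000 -32.500 -76.000
27.000 -55.500 48.000
27.000 -55.500 48.000
54.500 -48.500 -26.000
55.000 -65.500 104.000
55.000 -65.500 104.000
55.000 -65.500 104.000
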